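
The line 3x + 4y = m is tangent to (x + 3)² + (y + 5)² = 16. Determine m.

For a tangent, require d(centre, line) = r = 4.
|3·(−3) + 4·(−5) − m| / √25 = 4
|m − (−29)| = 4·5, so m = −9 or m = −49.

m = −49 or m = −9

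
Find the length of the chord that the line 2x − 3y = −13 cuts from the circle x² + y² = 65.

The distance from (0, 0) to the line is 13/√13, and r² = 65.
Chord = 2√(r² − d²) = 2·√(52) = 4√13.

4√13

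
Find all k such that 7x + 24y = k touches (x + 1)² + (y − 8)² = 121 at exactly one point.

k = −90 or k = 460

The line touches the circle iff its distance from (−1, 8) is 11:
|7·(−1) + 24·8 − k| / √625 = 11
|k − (185)| = 11·25, so k = 460 or k = −90.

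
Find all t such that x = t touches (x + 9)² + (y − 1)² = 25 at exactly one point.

The line touches the circle iff its distance from (−9, 1) is 5:
|1·(−9) + 0·1 − t| / √1 = 5
|t − (−9)| = 5, so t = −4 or t = −14.

t = −14 or t = −4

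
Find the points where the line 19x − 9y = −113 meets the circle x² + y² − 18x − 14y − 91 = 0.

Substitute y = (113 + 19x)/9:
442x² + 442x − 8840 = 0  ⟹  x² + x − 20 = 0
x = 4 or x = −5, giving (4, 21) and (−5, 2).

(−5, 2) and (4, 21)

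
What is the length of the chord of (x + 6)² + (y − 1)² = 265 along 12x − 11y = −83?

2√265

The distance from (−6, 1) to the line is 0/√265, and r² = 265.
Half the chord is √(r² − d²) = √(265), so the full chord is 2√265.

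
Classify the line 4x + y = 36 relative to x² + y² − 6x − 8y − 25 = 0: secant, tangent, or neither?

secant

Substituting the line into the circle gives 17x² − 262x + 983 = 0.
Δ = 68644 − 66844 = 1800.
Two real roots: the line is a secant.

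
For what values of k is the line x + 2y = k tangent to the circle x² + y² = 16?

Tangency holds when the distance from the centre (0, 0) to the line equals the radius 4:
|1·0 + 2·0 − k| / √5 = 4
|k| = 4√5.

k = ±4√5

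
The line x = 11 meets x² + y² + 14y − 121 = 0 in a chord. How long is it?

14

The distance from (0, −7) to the line is 11, and r² = 170.
Half the chord is √(r² − d²) = √(49), so the full chord is 14.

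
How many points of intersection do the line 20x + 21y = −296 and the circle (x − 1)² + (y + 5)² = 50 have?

0

Centre (1, −5), r² = 50. Distance² from centre to line = (211)²/841 = 44521/841.
Since d² > r², the line lies outside the circle.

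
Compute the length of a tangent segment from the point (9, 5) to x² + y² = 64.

√42

The centre is (0, 0) and r = 8. The square of the distance from P to the centre is 81 + 25 = 106.
The tangent meets the radius at right angles, so tangent² = |PO|² − r² = 106 − 64 = 42.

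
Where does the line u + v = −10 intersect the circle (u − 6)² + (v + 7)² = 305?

(−10, 0) and (13, −23)

Substitute v = −u − 10:
2u² − 6u − 260 = 0  ⟹  u² − 3u − 130 = 0
u = 13 or u = −10, giving (13, −23) and (−10, 0).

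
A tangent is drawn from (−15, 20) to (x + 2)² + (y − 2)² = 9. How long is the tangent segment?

22

Centre (−2, 2), r² = 9. |PO|² = (−13)² + (18)² = 493.
By the tangent–radius right angle, tangent length = √(|PO|² − r²) = √484 = 22.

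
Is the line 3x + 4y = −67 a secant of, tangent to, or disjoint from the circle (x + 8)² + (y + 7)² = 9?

Substituting the line into the circle gives 25x² + 490x + 2401 = 0.
Δ = 240100 − 240100 = 0.
A repeated root: the line is tangent.

tangent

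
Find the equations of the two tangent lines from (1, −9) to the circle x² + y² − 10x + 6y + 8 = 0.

x − 5y = 46 and 5x + y = −4

Write the tangent as mx − y + (−9 − m·(1)) = 0 and set its distance from the centre to √26:
(4m − (6))² = 26(m² + 1)
5m² + 24m − 5 = 0, so m = 1/5 or m = −5.
With m = 1/5: x − 5y = 46. With m = −5: 5x + y = −4.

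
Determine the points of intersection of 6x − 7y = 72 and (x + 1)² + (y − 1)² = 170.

(−2, −12) and (12, 0)

From the line, y = (−72 + 6x)/7. Substituting:
85x² − 850x − 2040 = 0  ⟹  x² − 10x − 24 = 0
x = 12 or x = −2, giving (12, 0) and (−2, −12).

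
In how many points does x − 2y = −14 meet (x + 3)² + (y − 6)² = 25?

2

Substituting the line into the circle gives 5x² + 28x − 60 = 0.
Δ = 784 − (−1200) = 1984.
Two real roots: the line is a secant.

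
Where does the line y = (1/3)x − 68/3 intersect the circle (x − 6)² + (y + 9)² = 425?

Express y = (−68 + x)/3 and substitute into the circle:
10x² − 190x − 1820 = 0  ⟹  x² − 19x − 182 = 0
x = 26 or x = −7, giving (26, −14) and (−7, −25).

(−7, −25) and (26, −14)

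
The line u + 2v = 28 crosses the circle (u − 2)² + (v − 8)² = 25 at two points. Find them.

(2, 13) and (6, 11)

Express v = (28 − u)/2 and substitute into the circle:
5u² − 40u + 60 = 0  ⟹  u² − 8u + 12 = 0
u = 6 or u = 2, giving (6, 11) and (2, 13).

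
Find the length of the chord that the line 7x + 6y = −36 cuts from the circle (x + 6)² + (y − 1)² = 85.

2√85

From the line, y = (−36 − 7x)/6. Substituting:
85x² + 1020x = 0  ⟹  x² + 12x = 0
x = 0 or x = −12, giving (0, −6) and (−12, 8).
|(0, −6) − (−12, 8)| = √((12)² + (−14)²) = 2√85.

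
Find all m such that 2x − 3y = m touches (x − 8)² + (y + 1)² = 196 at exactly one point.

m = 19 ± 14√13

Tangency holds when the distance from the centre (8, −1) to the line equals the radius 14:
|2·8 − 3·(−1) − m| / √13 = 14
|m − (19)| = 14√13.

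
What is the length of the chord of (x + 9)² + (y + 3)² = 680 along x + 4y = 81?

Express y = (81 − x)/4 and substitute into the circle:
17x² + 102x − 935 = 0  ⟹  x² + 6x − 55 = 0
x = 5 or x = −11, giving (5, 19) and (−11, 23).
|(5, 19) − (−11, 23)| = √((16)² + (−4)²) = 4√17.

4√17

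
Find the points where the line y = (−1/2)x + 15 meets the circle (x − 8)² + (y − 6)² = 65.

Express y = (30 − x)/2 and substitute into the circle:
5x² − 100x + 320 = 0  ⟹  x² − 20x + 64 = 0
x = 16 or x = 4, giving (16, 7) and (4, 13).

(4, 13) and (16, 7)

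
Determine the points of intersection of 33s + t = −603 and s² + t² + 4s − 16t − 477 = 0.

Express t = −33s − 603 and substitute into the circle:
1090s² + 40330s + 372780 = 0  ⟹  s² + 37s + 342 = 0
s = −18 or s = −19, giving (−18, −9) and (−19, 24).

(−19, 24) and (−18, −9)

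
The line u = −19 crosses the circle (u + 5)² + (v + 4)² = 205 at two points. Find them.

(−19, −7) and (−19, −1)

The line gives u = −19. Substituting into the circle:
v² + 8v + 7 = 0
v = −1 or v = −7, giving (−19, −1) and (−19, −7).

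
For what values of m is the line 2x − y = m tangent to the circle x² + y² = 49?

Tangency holds when the distance from the centre (0, 0) to the line equals the radius 7:
|2·0 − 1·0 − m| / √5 = 7
|m| = 7√5.

m = ±7√5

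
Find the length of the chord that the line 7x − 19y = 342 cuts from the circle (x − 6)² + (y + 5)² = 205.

Express y = (−342 + 7x)/19 and substitute into the circle:
410x² − 7790x = 0  ⟹  x² − 19x = 0
x = 19 or x = 0, giving (19, −11) and (0, −18).
|(19, −11) − (0, −18)| = √((19)² + (7)²) = √410.

√410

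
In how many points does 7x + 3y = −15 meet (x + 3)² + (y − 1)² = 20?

2

Centre (−3, 1), r² = 20. Distance² from centre to line = (−3)²/58 = 9/58.
Since d² < r², the line cuts the circle twice.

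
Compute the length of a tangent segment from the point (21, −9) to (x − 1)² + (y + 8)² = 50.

3√39

With centre O = (1, −8), |OP|² = 401 and r² = 50.
By the tangent–radius right angle, tangent length = √(|PO|² − r²) = √351 = 3√39.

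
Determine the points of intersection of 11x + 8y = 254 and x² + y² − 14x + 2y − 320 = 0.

(10, 18) and (26, −4)

From the line, y = (254 − 11x)/8. Substituting:
185x² − 6660x + 48100 = 0  ⟹  x² − 36x + 260 = 0
x = 26 or x = 10, giving (26, −4) and (10, 18).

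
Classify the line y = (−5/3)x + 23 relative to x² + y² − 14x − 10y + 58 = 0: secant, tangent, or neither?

secant

Centre (7, 5), r² = 16. Distance² from centre to line = (−19)²/34 = 361/34.
Since d² < r², the line cuts the circle twice.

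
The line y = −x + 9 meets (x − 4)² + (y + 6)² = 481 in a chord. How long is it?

Express y = −x + 9 and substitute into the circle:
2x² − 38x − 240 = 0  ⟹  x² − 19x − 120 = 0
x = 24 or x = −5, giving (24, −15) and (−5, 14).
|(24, −15) − (−5, 14)| = √((29)² + (−29)²) = 29√2.

29√2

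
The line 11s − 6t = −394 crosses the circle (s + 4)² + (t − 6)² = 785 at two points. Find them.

(−32, 7) and (−20, 29)

Express t = (394 + 11s)/6 and substitute into the circle:
157s² + 8164s + 100480 = 0  ⟹  s² + 52s + 640 = 0
s = −20 or s = −32, giving (−20, 29) and (−32, 7).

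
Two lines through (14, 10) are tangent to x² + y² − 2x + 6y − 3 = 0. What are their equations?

2x − 3y = −2 and 3x − 2y = 22

A line y − (10) = m(x − (14)) is tangent when its distance from (1, −3) is √13:
[m·(−13) − (−13)]² = 13(m² + 1)
6m² − 13m + 6 = 0, so m = 2/3 or m = 3/2.
Through (14, 10) these give 2x − 3y = −2 and 3x − 2y = 22.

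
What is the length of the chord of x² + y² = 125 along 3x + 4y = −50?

10

Express y = (−50 − 3x)/4 and substitute into the circle:
25x² + 300x + 500 = 0  ⟹  x² + 12x + 20 = 0
x = −2 or x = −10, giving (−2, −11) and (−10, −5).
|(−2, −11) − (−10, −5)| = √((8)² + (−6)²) = 10.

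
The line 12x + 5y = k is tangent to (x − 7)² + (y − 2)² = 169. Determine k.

k = −75 or k = 263

The line touches the circle iff its distance from (7, 2) is 13:
|12·7 + 5·2 − k| / √169 = 13
|k − (94)| = 13·13, so k = 263 or k = −75.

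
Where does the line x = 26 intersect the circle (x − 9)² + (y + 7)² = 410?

The line gives x = 26. Substituting into the circle:
y² + 14y − 72 = 0
y = 4 or y = −18, giving (26, 4) and (26, −18).

(26, −18) and (26, 4)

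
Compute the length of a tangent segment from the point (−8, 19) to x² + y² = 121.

The centre is (0, 0) and r = 11. The square of the distance from P to the centre is 64 + 361 = 425.
By the tangent–radius right angle, tangent length = √(|PO|² − r²) = √304 = 4√19.

4√19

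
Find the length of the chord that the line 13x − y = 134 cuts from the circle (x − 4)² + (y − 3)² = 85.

√170

Centre (4, 3), r² = 85. Perpendicular distance d from centre to line = |−85| / √170 = 85/√170.
Half the chord is √(r² − d²) = √(85/2), so the full chord is √170.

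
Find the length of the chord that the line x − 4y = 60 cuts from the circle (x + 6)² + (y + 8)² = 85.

2√17

Substitute y = (−60 + x)/4:
17x² + 136x = 0  ⟹  x² + 8x = 0
x = 0 or x = −8, giving (0, −15) and (−8, −17).
Chord length = distance between (0, −15) and (−8, −17) = √68 = 2√17.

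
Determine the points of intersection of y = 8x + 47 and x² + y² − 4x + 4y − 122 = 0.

From the line, y = 8x + 47. Substituting:
65x² + 780x + 2275 = 0  ⟹  x² + 12x + 35 = 0
x = −5 or x = −7, giving (−5, 7) and (−7, −9).

(−7, −9) and (−5, 7)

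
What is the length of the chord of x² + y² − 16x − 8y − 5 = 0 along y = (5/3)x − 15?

Centre (8, 4), r² = 85. Perpendicular distance d from centre to line = |−17| / √34 = 17/√34.
Chord = 2√(r² − d²) = 2·√(153/2) = 3√34.

3√34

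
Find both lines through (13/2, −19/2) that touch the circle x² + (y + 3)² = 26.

5x + y = 23 and x + 5y = −41

Write the tangent as mx − y + (−19/2 − m·(13/2)) = 0 and set its distance from the centre to √26:
(−13/2m − (13/2))² = 26(m² + 1)
5m² + 26m + 5 = 0, so m = −5 or m = −1/5.
Through (13/2, −19/2) these give 5x + y = 23 and x + 5y = −41.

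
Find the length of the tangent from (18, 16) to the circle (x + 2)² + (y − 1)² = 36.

√589

With centre O = (−2, 1), |OP|² = 625 and r² = 36.
The tangent meets the radius at right angles, so tangent² = |PO|² − r² = 625 − 36 = 589.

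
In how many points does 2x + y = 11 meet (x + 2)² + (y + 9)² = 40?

0

Substituting the line into the circle gives 5x² − 76x + 364 = 0.
Δ = 5776 − 7280 = −1504.
No real roots: the line does not meet the circle.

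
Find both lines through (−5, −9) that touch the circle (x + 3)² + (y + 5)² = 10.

3x + y = −24 and x − 3y = 22

A line y − (−9) = m(x − (−5)) is tangent when its distance from (−3, −5) is √10:
[m·(2) − (4)]² = 10(m² + 1)
3m² + 8m − 3 = 0, so m = −3 or m = 1/3.
Through (−5, −9) these give 3x + y = −24 and x − 3y = 22.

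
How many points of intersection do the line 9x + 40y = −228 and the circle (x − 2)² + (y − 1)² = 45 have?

0

d² = (9·2 + 40·1 − (−228))²/1681 = 81796/1681; r² = 45.
Since d² > r², the line lies outside the circle.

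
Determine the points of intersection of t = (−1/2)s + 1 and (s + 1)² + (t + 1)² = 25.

Substitute t = (2 − s)/2:
5s² − 80 = 0  ⟹  s² − 16 = 0
s = 4 or s = −4, giving (4, −1) and (−4, 3).

(−4, 3) and (4, −1)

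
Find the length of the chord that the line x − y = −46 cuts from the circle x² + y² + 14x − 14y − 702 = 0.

Express y = x + 46 and substitute into the circle:
2x² + 92x + 770 = 0  ⟹  x² + 46x + 385 = 0
x = −11 or x = −35, giving (−11, 35) and (−35, 11).
Chord length = distance between (−11, 35) and (−35, 11) = √1152 = 24√2.

24√2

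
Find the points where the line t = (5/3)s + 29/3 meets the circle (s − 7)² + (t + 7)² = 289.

Substitute t = (29 + 5s)/3:
34s² + 374s + 340 = 0  ⟹  s² + 11s + 10 = 0
s = −1 or s = −10, giving (−1, 8) and (−10, −7).

(−10, −7) and (−1, 8)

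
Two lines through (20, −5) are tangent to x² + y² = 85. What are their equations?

2x − 9y = 85 and 6x + 7y = 85

A line y − (−5) = m(x − (20)) is tangent when its distance from (0, 0) is √85:
(−20m − (5))² = 85(m² + 1)
63m² + 40m − 12 = 0, so m = 2/9 or m = −6/7.
Through (20, −5) these give 2x − 9y = 85 and 6x + 7y = 85.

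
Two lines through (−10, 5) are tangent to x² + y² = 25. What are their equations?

Let a tangent through (−10, 5) have slope m. Its distance from (0, 0) must equal 5:
[m·(10) − (−5)]² = 25(m² + 1)
3m² + 4m = 0, so m = −4/3 or m = 0.
With m = −4/3: 4x + 3y = −25. With m = 0: y = 5.

4x + 3y = −25 and y = 5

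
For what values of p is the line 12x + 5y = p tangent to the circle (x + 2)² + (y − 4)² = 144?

For a tangent, require d(centre, line) = r = 12.
|12·(−2) + 5·4 − p| / √169 = 12
|p − (−4)| = 12·13, so p = 152 or p = −160.

p = −160 or p = 152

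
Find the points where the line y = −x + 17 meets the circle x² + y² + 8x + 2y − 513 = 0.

Substitute y = −x + 17:
2x² − 28x − 190 = 0  ⟹  x² − 14x − 95 = 0
x = 19 or x = −5, giving (19, −2) and (−5, 22).

(−5, 22) and (19, −2)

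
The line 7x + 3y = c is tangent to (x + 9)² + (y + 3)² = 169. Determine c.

The line touches the circle iff its distance from (−9, −3) is 13:
|7·(−9) + 3·(−3) − c| / √58 = 13
|c − (−72)| = 13√58.

c = −72 ± 13√58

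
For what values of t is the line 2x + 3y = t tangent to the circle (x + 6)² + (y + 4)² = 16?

t = −24 ± 4√13

The line touches the circle iff its distance from (−6, −4) is 4:
|2·(−6) + 3·(−4) − t| / √13 = 4
|t − (−24)| = 4√13.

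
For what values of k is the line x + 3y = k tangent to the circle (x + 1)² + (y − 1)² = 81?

Tangency holds when the distance from the centre (−1, 1) to the line equals the radius 9:
|1·(−1) + 3·1 − k| / √10 = 9
|k − (2)| = 9√10.

k = 2 ± 9√10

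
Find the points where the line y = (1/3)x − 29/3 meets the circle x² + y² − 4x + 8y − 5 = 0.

Substitute y = (−29 + x)/3:
10x² − 70x + 100 = 0  ⟹  x² − 7x + 10 = 0
x = 5 or x = 2, giving (5, −8) and (2, −9).

(2, −9) and (5, −8)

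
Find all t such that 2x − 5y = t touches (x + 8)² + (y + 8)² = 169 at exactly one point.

t = 24 ± 13√29

The line touches the circle iff its distance from (−8, −8) is 13:
|2·(−8) − 5·(−8) − t| / √29 = 13
|t − (24)| = 13√29.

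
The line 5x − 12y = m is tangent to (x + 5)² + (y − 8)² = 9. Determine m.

m = −160 or m = −82

For a tangent, require d(centre, line) = r = 3.
|5·(−5) − 12·8 − m| / √169 = 3
|m − (−121)| = 3·13, so m = −82 or m = −160.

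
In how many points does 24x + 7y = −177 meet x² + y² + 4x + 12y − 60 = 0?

2

d² = (24·(−2) + 7·(−6) − (−177))²/625 = 7569/625; r² = 100.
Since d² < r², the line cuts the circle twice.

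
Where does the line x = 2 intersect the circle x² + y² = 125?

The line gives x = 2. Substituting into the circle:
y² − 121 = 0
y = 11 or y = −11, giving (2, 11) and (2, −11).

(2, −11) and (2, 11)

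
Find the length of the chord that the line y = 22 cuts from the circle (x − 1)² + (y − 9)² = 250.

Centre (1, 9), r² = 250. Perpendicular distance d from centre to line = |−13| / √1 = 13.
Half the chord is √(r² − d²) = √(81), so the full chord is 18.

18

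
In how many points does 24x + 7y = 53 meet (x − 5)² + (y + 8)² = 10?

Substituting the line into the circle gives 625x² − 5722x + 12616 = 0.
Discriminant = (−5722)² − 4·625·(12616) = 1201284 > 0.
Two real roots: the line is a secant.

2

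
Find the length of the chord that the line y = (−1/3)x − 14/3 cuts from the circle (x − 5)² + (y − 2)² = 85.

The distance from (5, 2) to the line is 25/√10, and r² = 85.
Chord = 2√(r² − d²) = 2·√(45/2) = 3√10.

3√10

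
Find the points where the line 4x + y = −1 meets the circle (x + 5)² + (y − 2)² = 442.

(−6, 23) and (4, −17)

Substitute y = −4x − 1:
17x² + 34x − 408 = 0  ⟹  x² + 2x − 24 = 0
x = 4 or x = −6, giving (4, −17) and (−6, 23).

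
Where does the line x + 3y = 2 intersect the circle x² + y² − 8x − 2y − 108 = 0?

Express y = (2 − x)/3 and substitute into the circle:
10x² − 70x − 980 = 0  ⟹  x² − 7x − 98 = 0
x = 14 or x = −7, giving (14, −4) and (−7, 3).

(−7, 3) and (14, −4)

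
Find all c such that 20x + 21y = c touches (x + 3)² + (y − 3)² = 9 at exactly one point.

Tangency holds when the distance from the centre (−3, 3) to the line equals the radius 3:
|20·(−3) + 21·3 − c| / √841 = 3
|c − (3)| = 3·29, so c = 90 or c = −84.

c = −84 or c = 90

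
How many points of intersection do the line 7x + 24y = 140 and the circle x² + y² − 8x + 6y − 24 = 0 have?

0

Centre (4, −3), r² = 49. Distance² from centre to line = (−184)²/625 = 33856/625.
Since d² > r², the line lies outside the circle.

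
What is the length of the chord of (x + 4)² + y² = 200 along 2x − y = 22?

4√5

From the line, y = 2x − 22. Substituting:
5x² − 80x + 300 = 0  ⟹  x² − 16x + 60 = 0
x = 10 or x = 6, giving (10, −2) and (6, −10).
|(10, −2) − (6, −10)| = √((4)² + (8)²) = 4√5.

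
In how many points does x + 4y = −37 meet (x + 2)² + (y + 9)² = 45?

Centre (−2, −9), r² = 45. Distance² from centre to line = (−1)²/17 = 1/17.
Since d² < r², the line cuts the circle twice.

2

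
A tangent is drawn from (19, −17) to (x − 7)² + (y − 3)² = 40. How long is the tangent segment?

Centre (7, 3), r² = 40. |PO|² = (12)² + (−20)² = 544.
The tangent meets the radius at right angles, so tangent² = |PO|² − r² = 544 − 40 = 504.

6√14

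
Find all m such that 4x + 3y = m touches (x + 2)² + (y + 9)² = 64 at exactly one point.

m = −75 or m = 5

For a tangent, require d(centre, line) = r = 8.
|4·(−2) + 3·(−9) − m| / √25 = 8
|m − (−35)| = 8·5, so m = 5 or m = −75.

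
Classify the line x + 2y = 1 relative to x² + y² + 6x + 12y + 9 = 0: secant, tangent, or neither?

Substituting the line into the circle gives 5x² − 2x + 61 = 0.
Δ = 4 − 1220 = −1216.
No real roots: the line does not meet the circle.

neither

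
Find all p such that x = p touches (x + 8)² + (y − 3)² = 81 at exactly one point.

The line touches the circle iff its distance from (−8, 3) is 9:
|1·(−8) + 0·3 − p| / √1 = 9
|p − (−8)| = 9, so p = 1 or p = −17.

p = −17 or p = 1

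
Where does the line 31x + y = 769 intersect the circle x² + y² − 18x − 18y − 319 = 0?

From the line, y = −31x + 769. Substituting:
962x² − 47138x + 577200 = 0  ⟹  x² − 49x + 600 = 0
x = 25 or x = 24, giving (25, −6) and (24, 25).

(24, 25) and (25, −6)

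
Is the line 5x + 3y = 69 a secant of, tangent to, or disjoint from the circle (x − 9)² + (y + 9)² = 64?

Substituting the line into the circle gives 34x² − 1122x + 9369 = 0.
Discriminant = (−1122)² − 4·34·(9369) = −15300 < 0.
No real roots: the line does not meet the circle.

disjoint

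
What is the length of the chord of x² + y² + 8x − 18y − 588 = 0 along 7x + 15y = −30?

3√274

Centre (−4, 9), r² = 685. Perpendicular distance d from centre to line = |137| / √274 = 137/√274.
Chord = 2√(r² − d²) = 2·√(1233/2) = 3√274.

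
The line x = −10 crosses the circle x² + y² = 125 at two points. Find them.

(−10, −5) and (−10, 5)

The line gives x = −10. Substituting into the circle:
y² − 25 = 0
y = 5 or y = −5, giving (−10, 5) and (−10, −5).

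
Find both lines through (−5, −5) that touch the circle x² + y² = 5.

A line y − (−5) = m(x − (−5)) is tangent when its distance from (0, 0) is √5:
(5m − (5))² = 5(m² + 1)
2m² − 5m + 2 = 0, so m = 1/2 or m = 2.
With m = 1/2: x − 2y = 5. With m = 2: 2x − y = −5.

x − 2y = 5 and 2x − y = −5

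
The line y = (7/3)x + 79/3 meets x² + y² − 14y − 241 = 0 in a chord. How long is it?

4√58

Centre (0, 7), r² = 290. Perpendicular distance d from centre to line = |58| / √58 = 58/√58.
Half the chord is √(r² − d²) = √(232), so the full chord is 4√58.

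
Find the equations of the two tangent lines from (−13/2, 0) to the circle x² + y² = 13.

2x + 3y = −13 and 2x − 3y = −13

A line y − (0) = m(x − (−13/2)) is tangent when its distance from (0, 0) is √13:
[m·(13/2) − (0)]² = 13(m² + 1)
9m² − 4 = 0, so m = −2/3 or m = 2/3.
With m = −2/3: 2x + 3y = −13. With m = 2/3: 2x − 3y = −13.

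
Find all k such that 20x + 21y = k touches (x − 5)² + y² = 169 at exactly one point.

k = −277 or k = 477

The line touches the circle iff its distance from (5, 0) is 13:
|20·5 + 21·0 − k| / √841 = 13
|k − (100)| = 13·29, so k = 477 or k = −277.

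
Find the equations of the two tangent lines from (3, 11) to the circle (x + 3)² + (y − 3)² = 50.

x − 7y = −74 and 7x + y = 32

A line y − (11) = m(x − (3)) is tangent when its distance from (−3, 3) is 5√2:
(−6m − (−8))² = 50(m² + 1)
7m² + 48m − 7 = 0, so m = 1/7 or m = −7.
Through (3, 11) these give x − 7y = −74 and 7x + y = 32.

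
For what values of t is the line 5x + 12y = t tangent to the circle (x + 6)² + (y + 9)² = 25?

For a tangent, require d(centre, line) = r = 5.
|5·(−6) + 12·(−9) − t| / √169 = 5
|t − (−138)| = 5·13, so t = −73 or t = −203.

t = −203 or t = −73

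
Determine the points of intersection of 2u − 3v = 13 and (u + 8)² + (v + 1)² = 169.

(−13, −13) and (5, −1)

From the line, v = (−13 + 2u)/3. Substituting:
13u² + 104u − 845 = 0  ⟹  u² + 8u − 65 = 0
u = 5 or u = −13, giving (5, −1) and (−13, −13).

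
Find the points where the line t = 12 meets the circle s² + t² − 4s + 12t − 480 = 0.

(−12, 12) and (16, 12)

From the line, t = 12. Substituting:
s² − 4s − 192 = 0
s = 16 or s = −12, giving (16, 12) and (−12, 12).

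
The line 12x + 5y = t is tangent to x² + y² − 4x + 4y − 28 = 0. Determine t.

Tangency holds when the distance from the centre (2, −2) to the line equals the radius 6:
|12·2 + 5·(−2) − t| / √169 = 6
|t − (14)| = 6·13, so t = 92 or t = −64.

t = −64 or t = 92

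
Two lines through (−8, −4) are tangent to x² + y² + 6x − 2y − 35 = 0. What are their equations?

x + 2y = −16 and 2x + y = −20

Let a tangent through (−8, −4) have slope m. Its distance from (−3, 1) must equal 3√5:
(5m − (5))² = 45(m² + 1)
2m² + 5m + 2 = 0, so m = −1/2 or m = −2.
With m = −1/2: x + 2y = −16. With m = −2: 2x + y = −20.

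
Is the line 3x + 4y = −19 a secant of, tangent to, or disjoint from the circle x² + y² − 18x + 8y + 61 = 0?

Substituting the line into the circle gives 25x² − 270x + 729 = 0.
Discriminant = (−270)² − 4·25·(729) = 0.
A repeated root: the line is tangent.

tangent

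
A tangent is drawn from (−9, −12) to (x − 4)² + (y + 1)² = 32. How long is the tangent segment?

Centre (4, −1), r² = 32. |PO|² = (−13)² + (−11)² = 290.
Power of the point: PT² = |PO|² − r² = 258, so PT = √258.

√258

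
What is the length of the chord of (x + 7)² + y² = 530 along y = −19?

Centre (−7, 0), r² = 530. Perpendicular distance d from centre to line = |19| / √1 = 19.
Half the chord is √(r² − d²) = √(169), so the full chord is 26.

26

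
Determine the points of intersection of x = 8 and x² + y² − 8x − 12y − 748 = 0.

(8, −22) and (8, 34)

The line gives x = 8. Substituting into the circle:
y² − 12y − 748 = 0
y = 34 or y = −22, giving (8, 34) and (8, −22).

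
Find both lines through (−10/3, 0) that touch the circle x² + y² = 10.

Write the tangent as mx − y + (0 − m·(−10/3)) = 0 and set its distance from the centre to √10:
(10/3m − (0))² = 10(m² + 1)
m² − 9 = 0, so m = −3 or m = 3.
With m = −3: 3x + y = −10. With m = 3: 3x − y = −10.

3x + y = −10 and 3x − y = −10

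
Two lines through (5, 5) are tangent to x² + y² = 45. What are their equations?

x + 2y = 15 and 2x + y = 15

Write the tangent as mx − y + (5 − m·(5)) = 0 and set its distance from the centre to 3√5:
(−5m − (−5))² = 45(m² + 1)
2m² + 5m + 2 = 0, so m = −1/2 or m = −2.
With m = −1/2: x + 2y = 15. With m = −2: 2x + y = 15.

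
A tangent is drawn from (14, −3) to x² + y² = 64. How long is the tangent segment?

√141

Centre (0, 0), r² = 64. |PO|² = (14)² + (−3)² = 205.
Power of the point: PT² = |PO|² − r² = 141, so PT = √141.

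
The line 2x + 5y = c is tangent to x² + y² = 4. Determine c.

c = ±2√29

Tangency holds when the distance from the centre (0, 0) to the line equals the radius 2:
|2·0 + 5·0 − c| / √29 = 2
|c| = 2√29.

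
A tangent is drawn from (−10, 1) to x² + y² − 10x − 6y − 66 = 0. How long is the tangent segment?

Centre (5, 3), r² = 100. |PO|² = (−15)² + (−2)² = 229.
Power of the point: PT² = |PO|² − r² = 129, so PT = √129.

√129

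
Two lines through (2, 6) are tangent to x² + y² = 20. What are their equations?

x − 2y = −10 and 2x + y = 10

Write the tangent as mx − y + (6 − m·(2)) = 0 and set its distance from the centre to 2√5:
(−2m − (−6))² = 20(m² + 1)
2m² + 3m − 2 = 0, so m = 1/2 or m = −2.
With m = 1/2: x − 2y = −10. With m = −2: 2x + y = 10.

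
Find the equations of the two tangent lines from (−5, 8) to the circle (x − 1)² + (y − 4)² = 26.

5x + y = −17 and x − 5y = −45

Write the tangent as mx − y + (8 − m·(−5)) = 0 and set its distance from the centre to √26:
(6m − (−4))² = 26(m² + 1)
5m² + 24m − 5 = 0, so m = −5 or m = 1/5.
Through (−5, 8) these give 5x + y = −17 and x − 5y = −45.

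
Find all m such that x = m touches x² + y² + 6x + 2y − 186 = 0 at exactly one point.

m = −17 or m = 11

Tangency holds when the distance from the centre (−3, −1) to the line equals the radius 14:
|1·(−3) + 0·(−1) − m| / √1 = 14
|m − (−3)| = 14, so m = 11 or m = −17.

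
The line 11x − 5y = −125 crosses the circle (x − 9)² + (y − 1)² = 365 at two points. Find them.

From the line, y = (125 + 11x)/5. Substituting:
146x² + 2190x + 7300 = 0  ⟹  x² + 15x + 50 = 0
x = −5 or x = −10, giving (−5, 14) and (−10, 3).

(−10, 3) and (−5, 14)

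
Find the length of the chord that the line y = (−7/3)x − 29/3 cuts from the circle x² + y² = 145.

3√58

The distance from (0, 0) to the line is 29/√58, and r² = 145.
Half the chord is √(r² − d²) = √(261/2), so the full chord is 3√58.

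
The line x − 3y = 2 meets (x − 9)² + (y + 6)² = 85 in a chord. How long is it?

Substitute y = (−2 + x)/3:
10x² − 130x + 220 = 0  ⟹  x² − 13x + 22 = 0
x = 11 or x = 2, giving (11, 3) and (2, 0).
Chord length = distance between (11, 3) and (2, 0) = √90 = 3√10.

3√10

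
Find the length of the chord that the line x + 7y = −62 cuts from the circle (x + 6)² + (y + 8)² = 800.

40√2

Express y = (−62 − x)/7 and substitute into the circle:
50x² + 600x − 37400 = 0  ⟹  x² + 12x − 748 = 0
x = 22 or x = −34, giving (22, −12) and (−34, −4).
Chord length = distance between (22, −12) and (−34, −4) = √3200 = 40√2.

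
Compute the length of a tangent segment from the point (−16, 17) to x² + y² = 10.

With centre O = (0, 0), |OP|² = 545 and r² = 10.
The tangent meets the radius at right angles, so tangent² = |PO|² − r² = 545 − 10 = 535.

√535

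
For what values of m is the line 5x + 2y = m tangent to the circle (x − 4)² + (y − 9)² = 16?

m = 38 ± 4√29

For a tangent, require d(centre, line) = r = 4.
|5·4 + 2·9 − m| / √29 = 4
|m − (38)| = 4√29.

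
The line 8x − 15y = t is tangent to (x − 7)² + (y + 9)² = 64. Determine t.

For a tangent, require d(centre, line) = r = 8.
|8·7 − 15·(−9) − t| / √289 = 8
|t − (191)| = 8·17, so t = 327 or t = 55.

t = 55 or t = 327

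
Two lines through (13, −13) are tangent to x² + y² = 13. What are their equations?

2x + 3y = −13 and 3x + 2y = 13

Let a tangent through (13, −13) have slope m. Its distance from (0, 0) must equal √13:
(−13m − (13))² = 13(m² + 1)
6m² + 13m + 6 = 0, so m = −2/3 or m = −3/2.
Through (13, −13) these give 2x + 3y = −13 and 3x + 2y = 13.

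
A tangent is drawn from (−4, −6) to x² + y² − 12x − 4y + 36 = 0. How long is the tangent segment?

The centre is (6, 2) and r = 2. The square of the distance from P to the centre is 100 + 64 = 164.
By the tangent–radius right angle, tangent length = √(|PO|² − r²) = √160 = 4√10.

4√10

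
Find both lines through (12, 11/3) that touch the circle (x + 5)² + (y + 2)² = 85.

A line y − (11/3) = m(x − (12)) is tangent when its distance from (−5, −2) is √85:
(−17m − (−17/3))² = 85(m² + 1)
54m² − 51m − 14 = 0, so m = −2/9 or m = 7/6.
With m = −2/9: 2x + 9y = 57. With m = 7/6: 7x − 6y = 62.

2x + 9y = 57 and 7x − 6y = 62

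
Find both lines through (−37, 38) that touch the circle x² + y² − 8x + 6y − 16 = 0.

4x + 5y = 42 and 5x + 4y = −33

Write the tangent as mx − y + (38 − m·(−37)) = 0 and set its distance from the centre to √41:
(41m − (−41))² = 41(m² + 1)
20m² + 41m + 20 = 0, so m = −4/5 or m = −5/4.
Through (−37, 38) these give 4x + 5y = 42 and 5x + 4y = −33.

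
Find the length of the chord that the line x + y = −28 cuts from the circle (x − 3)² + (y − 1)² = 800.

The distance from (3, 1) to the line is 32/√2, and r² = 800.
Half the chord is √(r² − d²) = √(288), so the full chord is 24√2.

24√2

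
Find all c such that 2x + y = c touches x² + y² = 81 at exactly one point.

Tangency holds when the distance from the centre (0, 0) to the line equals the radius 9:
|2·0 + 1·0 − c| / √5 = 9
|c| = 9√5.

c = ±9√5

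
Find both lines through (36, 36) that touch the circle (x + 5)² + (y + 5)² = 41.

Write the tangent as mx − y + (36 − m·(36)) = 0 and set its distance from the centre to √41:
[m·(−41) − (−41)]² = 41(m² + 1)
20m² − 41m + 20 = 0, so m = 4/5 or m = 5/4.
With m = 4/5: 4x − 5y = −36. With m = 5/4: 5x − 4y = 36.

4x − 5y = −36 and 5x − 4y = 36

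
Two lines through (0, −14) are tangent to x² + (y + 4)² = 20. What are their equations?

Let a tangent through (0, −14) have slope m. Its distance from (0, −4) must equal 2√5:
[m·(0) − (10)]² = 20(m² + 1)
m² − 4 = 0, so m = −2 or m = 2.
Through (0, −14) these give 2x + y = −14 and 2x − y = 14.

2x + y = −14 and 2x − y = 14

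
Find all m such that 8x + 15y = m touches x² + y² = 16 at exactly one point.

m = −68 or m = 68

Tangency holds when the distance from the centre (0, 0) to the line equals the radius 4:
|8·0 + 15·0 − m| / √289 = 4
|m| = 4·17, so m = 68 or m = −68.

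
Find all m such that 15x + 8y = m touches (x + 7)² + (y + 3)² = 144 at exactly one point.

m = −333 or m = 75

For a tangent, require d(centre, line) = r = 12.
|15·(−7) + 8·(−3) − m| / √289 = 12
|m − (−129)| = 12·17, so m = 75 or m = −333.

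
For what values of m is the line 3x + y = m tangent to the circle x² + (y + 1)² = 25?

m = −1 ± 5√10

For a tangent, require d(centre, line) = r = 5.
|3·0 + 1·(−1) − m| / √10 = 5
|m − (−1)| = 5√10.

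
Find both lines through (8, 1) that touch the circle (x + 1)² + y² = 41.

Let a tangent through (8, 1) have slope m. Its distance from (−1, 0) must equal √41:
[m·(−9) − (−1)]² = 41(m² + 1)
20m² − 9m − 20 = 0, so m = −4/5 or m = 5/4.
With m = −4/5: 4x + 5y = 37. With m = 5/4: 5x − 4y = 36.

4x + 5y = 37 and 5x − 4y = 36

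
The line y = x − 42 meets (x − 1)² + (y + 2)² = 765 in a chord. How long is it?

From the line, y = x − 42. Substituting:
2x² − 82x + 836 = 0  ⟹  x² − 41x + 418 = 0
x = 22 or x = 19, giving (22, −20) and (19, −23).
|(22, −20) − (19, −23)| = √((3)² + (3)²) = 3√2.

3√2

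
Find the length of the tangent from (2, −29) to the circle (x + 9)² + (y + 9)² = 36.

Centre (−9, −9), r² = 36. |PO|² = (11)² + (−20)² = 521.
By the tangent–radius right angle, tangent length = √(|PO|² − r²) = √485.

√485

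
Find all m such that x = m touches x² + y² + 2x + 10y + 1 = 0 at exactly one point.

m = −6 or m = 4

The line touches the circle iff its distance from (−1, −5) is 5:
|1·(−1) + 0·(−5) − m| / √1 = 5
|m − (−1)| = 5, so m = 4 or m = −6.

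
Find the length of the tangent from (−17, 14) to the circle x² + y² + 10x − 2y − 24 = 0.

√263

The centre is (−5, 1) and r = 5√2. The square of the distance from P to the centre is 144 + 169 = 313.
The tangent meets the radius at right angles, so tangent² = |PO|² − r² = 313 − 50 = 263.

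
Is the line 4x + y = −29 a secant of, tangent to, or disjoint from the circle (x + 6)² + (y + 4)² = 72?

Centre (−6, −4), r² = 72. Distance² from centre to line = (1)²/17 = 1/17.
Since d² < r², the line cuts the circle twice.

secant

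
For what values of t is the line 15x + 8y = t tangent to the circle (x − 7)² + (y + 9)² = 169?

t = −188 or t = 254

Tangency holds when the distance from the centre (7, −9) to the line equals the radius 13:
|15·7 + 8·(−9) − t| / √289 = 13
|t − (33)| = 13·17, so t = 254 or t = −188.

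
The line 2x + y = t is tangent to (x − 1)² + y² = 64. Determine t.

Tangency holds when the distance from the centre (1, 0) to the line equals the radius 8:
|2·1 + 1·0 − t| / √5 = 8
|t − (2)| = 8√5.

t = 2 ± 8√5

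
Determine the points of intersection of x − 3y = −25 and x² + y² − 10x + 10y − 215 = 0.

Substitute y = (25 + x)/3:
10x² − 10x − 560 = 0  ⟹  x² − x − 56 = 0
x = 8 or x = −7, giving (8, 11) and (−7, 6).

(−7, 6) and (8, 11)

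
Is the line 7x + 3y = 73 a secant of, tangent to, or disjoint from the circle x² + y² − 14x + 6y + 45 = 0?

disjoint

Substituting the line into the circle gives 58x² − 1274x + 7048 = 0.
Discriminant = (−1274)² − 4·58·(7048) = −12060 < 0.
No real roots: the line does not meet the circle.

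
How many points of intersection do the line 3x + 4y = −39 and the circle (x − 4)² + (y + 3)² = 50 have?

d² = (3·4 + 4·(−3) − (−39))²/25 = 1521/25; r² = 50.
Since d² > r², the line lies outside the circle.

0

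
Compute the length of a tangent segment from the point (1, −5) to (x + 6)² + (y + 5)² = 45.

2

The centre is (−6, −5) and r = 3√5. The square of the distance from P to the centre is 49 + 0 = 49.
Power of the point: PT² = |PO|² − r² = 4, so PT = 2.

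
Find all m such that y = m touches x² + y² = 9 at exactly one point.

The line touches the circle iff its distance from (0, 0) is 3:
|0·0 + 1·0 − m| / √1 = 3
|m| = 3, so m = 3 or m = −3.

m = −3 or m = 3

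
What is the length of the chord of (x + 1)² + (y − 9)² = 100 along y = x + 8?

14√2

Express y = x + 8 and substitute into the circle:
2x² − 98 = 0  ⟹  x² − 49 = 0
x = 7 or x = −7, giving (7, 15) and (−7, 1).
Chord length = distance between (7, 15) and (−7, 1) = √392 = 14√2.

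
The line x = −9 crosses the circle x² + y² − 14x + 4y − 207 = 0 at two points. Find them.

(−9, −4) and (−9, 0)

The line gives x = −9. Substituting into the circle:
y² + 4y = 0
y = 0 or y = −4, giving (−9, 0) and (−9, −4).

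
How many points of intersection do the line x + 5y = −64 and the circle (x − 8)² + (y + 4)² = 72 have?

Substituting the line into the circle gives 26x² − 312x + 1736 = 0.
Discriminant = (−312)² − 4·26·(1736) = −83200 < 0.
No real roots: the line does not meet the circle.

0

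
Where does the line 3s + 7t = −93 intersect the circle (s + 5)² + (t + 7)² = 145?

(−17, −6) and (4, −15)

Substitute t = (−93 − 3s)/7:
58s² + 754s − 3944 = 0  ⟹  s² + 13s − 68 = 0
s = 4 or s = −17, giving (4, −15) and (−17, −6).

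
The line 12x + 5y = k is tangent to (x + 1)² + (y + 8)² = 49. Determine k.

For a tangent, require d(centre, line) = r = 7.
|12·(−1) + 5·(−8) − k| / √169 = 7
|k − (−52)| = 7·13, so k = 39 or k = −143.

k = −143 or k = 39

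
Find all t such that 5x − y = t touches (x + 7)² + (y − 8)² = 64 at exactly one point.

The line touches the circle iff its distance from (−7, 8) is 8:
|5·(−7) − 1·8 − t| / √26 = 8
|t − (−43)| = 8√26.

t = −43 ± 8√26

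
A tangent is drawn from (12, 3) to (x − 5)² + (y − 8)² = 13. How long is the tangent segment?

√61

With centre O = (5, 8), |OP|² = 74 and r² = 13.
By the tangent–radius right angle, tangent length = √(|PO|² − r²) = √61.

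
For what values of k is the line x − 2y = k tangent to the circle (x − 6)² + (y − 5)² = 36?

For a tangent, require d(centre, line) = r = 6.
|1·6 − 2·5 − k| / √5 = 6
|k − (−4)| = 6√5.

k = −4 ± 6√5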